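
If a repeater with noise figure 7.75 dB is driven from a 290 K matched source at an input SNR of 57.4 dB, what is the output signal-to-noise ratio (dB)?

49.65 dB

By definition F = SNR_in/SNR_out, so in dB: SNR_out = SNR_in − NF
SNR_out = 57.4 − 7.75 = 49.65 dB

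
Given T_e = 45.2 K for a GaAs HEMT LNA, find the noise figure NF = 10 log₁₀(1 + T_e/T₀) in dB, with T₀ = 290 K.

0.629 dB

F = 1 + T_e/T₀ = 1 + 45.2/290 = 1.15586
NF = 10 log₁₀(1.15586) = 0.629 dB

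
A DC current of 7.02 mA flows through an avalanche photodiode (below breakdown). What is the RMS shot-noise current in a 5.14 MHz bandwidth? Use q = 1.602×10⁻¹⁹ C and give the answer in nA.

I_n = √(2qI·B)
2qI·B = 2 × 1.602×10⁻¹⁹ × 7.02×10⁻³ × 5.14×10⁶ = 1.16×10⁻¹⁴ A²
I_n = √(1.16×10⁻¹⁴) = 1.08×10⁻⁷ A = 108 nA

108 nA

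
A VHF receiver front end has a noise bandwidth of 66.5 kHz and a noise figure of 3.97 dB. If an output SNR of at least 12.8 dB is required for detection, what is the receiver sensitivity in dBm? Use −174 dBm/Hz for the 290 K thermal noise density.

−109.0 dBm

Sensitivity = −174 + 10 log₁₀(B) + NF + SNR_min
= −174 + 48.23 + 3.97 + 12.8
= −109.00 dBm → −109.0 dBm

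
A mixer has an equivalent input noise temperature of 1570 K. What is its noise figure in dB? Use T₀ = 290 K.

F = 1 + T_e/T₀ = 1 + 1570/290 = 6.41379
NF = 10 log₁₀(6.41379) = 8.07 dB

8.07 dB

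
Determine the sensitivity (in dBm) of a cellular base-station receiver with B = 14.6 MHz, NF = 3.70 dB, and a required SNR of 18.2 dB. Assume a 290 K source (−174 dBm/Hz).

Sensitivity = −174 + 10 log₁₀(B) + NF + SNR_min
= −174 + 71.64 + 3.70 + 18.2
= −80.46 dBm → −80.5 dBm

−80.5 dBm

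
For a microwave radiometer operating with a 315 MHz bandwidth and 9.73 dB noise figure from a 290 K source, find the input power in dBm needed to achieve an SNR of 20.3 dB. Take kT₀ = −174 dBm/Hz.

−59.0 dBm

Sensitivity = −174 + 10 log₁₀(B) + NF + SNR_min
= −174 + 84.98 + 9.73 + 20.3
= −58.99 dBm → −59.0 dBm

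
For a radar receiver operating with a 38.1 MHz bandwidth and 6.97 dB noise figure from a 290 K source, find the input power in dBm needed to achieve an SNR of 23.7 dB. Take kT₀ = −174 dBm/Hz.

−67.5 dBm

Sensitivity = −174 + 10 log₁₀(B) + NF + SNR_min
= −174 + 75.81 + 6.97 + 23.7
= −67.52 dBm → −67.5 dBm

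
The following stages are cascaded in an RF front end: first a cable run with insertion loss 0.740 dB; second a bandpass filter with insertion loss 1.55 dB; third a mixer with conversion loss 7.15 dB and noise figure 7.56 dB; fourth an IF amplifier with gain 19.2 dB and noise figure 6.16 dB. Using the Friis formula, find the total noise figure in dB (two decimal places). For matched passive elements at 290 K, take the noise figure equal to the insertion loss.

Convert to linear (a loss of L dB is a gain of −L dB): F_i = 10^(NF_i/10), G_i = 10^(G_i,dB/10)
  Stage 1: F_1 = 10^(0.740/10) = 1.186, G_1 = 10^(−0.740/10) = 0.8433
  Stage 2: F_2 = 10^(1.55/10) = 1.429, G_2 = 10^(−1.55/10) = 0.6998
  Stage 3: F_3 = 10^(7.56/10) = 5.702, G_3 = 10^(−7.15/10) = 0.1928
  Stage 4: F_4 = 10^(6.16/10) = 4.130, G_4 = 10^(19.2/10) = 83.18
Friis cascade:
  F = 1.186 + (1.429 − 1)/0.8433 + (5.702 − 1)/0.5902 + (4.130 − 1)/0.1138 = 37.18
NF = 10 log₁₀(37.18) = 15.70 dB

15.70 dB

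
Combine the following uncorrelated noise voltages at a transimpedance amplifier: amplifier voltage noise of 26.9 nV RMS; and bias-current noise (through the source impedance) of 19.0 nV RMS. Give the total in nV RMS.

32.9 nV

Uncorrelated sources add in power (mean-square): V_tot = √(ΣV_i²)
V_tot = √[(2.69×10⁻⁸)² + (1.90×10⁻⁸)²] = 3.29×10⁻⁸ V = 32.9 nV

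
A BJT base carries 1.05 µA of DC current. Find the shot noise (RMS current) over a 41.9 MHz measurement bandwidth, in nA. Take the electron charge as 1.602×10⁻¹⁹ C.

I_n = √(2qI·B)
2qI·B = 2 × 1.602×10⁻¹⁹ × 1.05×10⁻⁶ × 4.19×10⁷ = 1.41×10⁻¹⁷ A²
I_n = √(1.41×10⁻¹⁷) = 3.75×10⁻⁹ A = 3.75 nA

3.75 nA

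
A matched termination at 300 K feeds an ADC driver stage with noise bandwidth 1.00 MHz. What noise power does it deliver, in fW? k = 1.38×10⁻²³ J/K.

4.14 fW

P_n = kTB = 1.38×10⁻²³ × 300 × 1.00×10⁶ = 4.14×10⁻¹⁵ W = 4.14 fW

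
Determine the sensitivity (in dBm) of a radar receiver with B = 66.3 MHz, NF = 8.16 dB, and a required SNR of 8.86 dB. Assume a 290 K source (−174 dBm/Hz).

−78.8 dBm

Sensitivity = −174 + 10 log₁₀(B) + NF + SNR_min
= −174 + 78.22 + 8.16 + 8.86
= −78.76 dBm → −78.8 dBm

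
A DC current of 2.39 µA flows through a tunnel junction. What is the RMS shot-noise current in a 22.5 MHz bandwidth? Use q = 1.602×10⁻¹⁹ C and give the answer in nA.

I_n = √(2qI·B)
2qI·B = 2 × 1.602×10⁻¹⁹ × 2.39×10⁻⁶ × 2.25×10⁷ = 1.72×10⁻¹⁷ A²
I_n = √(1.72×10⁻¹⁷) = 4.15×10⁻⁹ A = 4.15 nA

4.15 nA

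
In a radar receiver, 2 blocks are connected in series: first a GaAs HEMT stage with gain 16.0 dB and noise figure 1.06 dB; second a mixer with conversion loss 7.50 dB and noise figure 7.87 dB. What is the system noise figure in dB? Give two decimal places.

Convert to linear (a loss of L dB is a gain of −L dB): F_i = 10^(NF_i/10), G_i = 10^(G_i,dB/10)
  Stage 1: F_1 = 10^(1.06/10) = 1.276, G_1 = 10^(16.0/10) = 39.81
  Stage 2: F_2 = 10^(7.87/10) = 6.124, G_2 = 10^(−7.50/10) = 0.1778
Friis cascade:
  F = 1.276 + (6.124 − 1)/39.81 = 1.405
NF = 10 log₁₀(1.405) = 1.48 dB

1.48 dB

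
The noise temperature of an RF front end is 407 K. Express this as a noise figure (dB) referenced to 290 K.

F = 1 + T_e/T₀ = 1 + 407/290 = 2.40345
NF = 10 log₁₀(2.40345) = 3.81 dB

3.81 dB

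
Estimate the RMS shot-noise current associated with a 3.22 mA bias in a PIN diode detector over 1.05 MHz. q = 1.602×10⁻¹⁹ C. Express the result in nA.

I_n = √(2qI·B)
2qI·B = 2 × 1.602×10⁻¹⁹ × 3.22×10⁻³ × 1.05×10⁶ = 1.08×10⁻¹⁵ A²
I_n = √(1.08×10⁻¹⁵) = 3.29×10⁻⁸ A = 32.9 nA

32.9 nA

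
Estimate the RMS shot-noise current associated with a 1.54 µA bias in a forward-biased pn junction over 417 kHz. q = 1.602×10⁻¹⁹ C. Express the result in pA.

I_n = √(2qI·B)
2qI·B = 2 × 1.602×10⁻¹⁹ × 1.54×10⁻⁶ × 4.17×10⁵ = 2.06×10⁻¹⁹ A²
I_n = √(2.06×10⁻¹⁹) = 4.54×10⁻¹⁰ A = 454 pA

454 pA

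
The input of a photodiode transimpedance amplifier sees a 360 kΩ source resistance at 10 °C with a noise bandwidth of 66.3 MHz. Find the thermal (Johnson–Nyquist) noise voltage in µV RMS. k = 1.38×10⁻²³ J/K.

611 µV

T = 10 °C + 273.15 = 283.15 K
V_n = √(4kTRB)
4kTRB = 4 × 1.38×10⁻²³ × 283.15 × 3.60×10⁵ × 6.63×10⁷ = 3.73×10⁻⁷ V²
V_n = √(3.73×10⁻⁷) = 6.11×10⁻⁴ V = 611 µV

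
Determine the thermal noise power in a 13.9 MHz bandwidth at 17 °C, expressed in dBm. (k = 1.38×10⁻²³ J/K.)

−102.5 dBm

T = 17 °C + 273.15 = 290.15 K
P_n = kTB = 1.38×10⁻²³ × 290.15 × 1.39×10⁷ = 5.57×10⁻¹⁴ W
In dBm: 10 log₁₀(5.57×10⁻¹⁴ / 10⁻³) = −102.5 dBm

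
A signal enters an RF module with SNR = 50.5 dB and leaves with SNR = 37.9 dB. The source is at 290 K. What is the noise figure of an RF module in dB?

NF (dB) = SNR_in(dB) − SNR_out(dB) when the source is at T₀
NF = 50.5 − 37.9 = 12.6 dB

12.6 dB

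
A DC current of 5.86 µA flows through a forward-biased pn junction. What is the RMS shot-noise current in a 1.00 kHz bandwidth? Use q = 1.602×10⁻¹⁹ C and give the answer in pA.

I_n = √(2qI·B)
2qI·B = 2 × 1.602×10⁻¹⁹ × 5.86×10⁻⁶ × 1.00×10³ = 1.88×10⁻²¹ A²
I_n = √(1.88×10⁻²¹) = 4.33×10⁻¹¹ A = 43.3 pA

43.3 pA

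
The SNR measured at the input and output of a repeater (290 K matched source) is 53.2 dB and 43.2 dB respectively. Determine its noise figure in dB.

10.0 dB

NF (dB) = SNR_in(dB) − SNR_out(dB) when the source is at T₀
NF = 53.2 − 43.2 = 10.0 dB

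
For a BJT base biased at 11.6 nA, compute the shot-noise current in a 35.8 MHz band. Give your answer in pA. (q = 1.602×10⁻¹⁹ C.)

I_n = √(2qI·B)
2qI·B = 2 × 1.602×10⁻¹⁹ × 1.16×10⁻⁸ × 3.58×10⁷ = 1.33×10⁻¹⁹ A²
I_n = √(1.33×10⁻¹⁹) = 3.65×10⁻¹⁰ A = 365 pA

365 pA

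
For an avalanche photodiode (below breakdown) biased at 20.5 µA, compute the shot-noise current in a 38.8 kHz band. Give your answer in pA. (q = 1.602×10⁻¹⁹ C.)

505 pA

I_n = √(2qI·B)
2qI·B = 2 × 1.602×10⁻¹⁹ × 2.05×10⁻⁵ × 3.88×10⁴ = 2.55×10⁻¹⁹ A²
I_n = √(2.55×10⁻¹⁹) = 5.05×10⁻¹⁰ A = 505 pA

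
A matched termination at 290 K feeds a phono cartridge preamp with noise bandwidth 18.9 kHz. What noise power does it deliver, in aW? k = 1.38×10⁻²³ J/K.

P_n = kTB = 1.38×10⁻²³ × 290 × 1.89×10⁴ = 7.56×10⁻¹⁷ W = 75.6 aW

75.6 aW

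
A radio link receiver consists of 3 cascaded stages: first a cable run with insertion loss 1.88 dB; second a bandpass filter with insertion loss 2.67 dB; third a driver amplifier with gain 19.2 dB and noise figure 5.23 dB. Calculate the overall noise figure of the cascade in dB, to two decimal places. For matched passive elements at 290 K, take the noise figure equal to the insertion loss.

Convert to linear (a loss of L dB is a gain of −L dB): F_i = 10^(NF_i/10), G_i = 10^(G_i,dB/10)
  Stage 1: F_1 = 10^(1.88/10) = 1.542, G_1 = 10^(−1.88/10) = 0.6486
  Stage 2: F_2 = 10^(2.67/10) = 1.849, G_2 = 10^(−2.67/10) = 0.5408
  Stage 3: F_3 = 10^(5.23/10) = 3.334, G_3 = 10^(19.2/10) = 83.18
Friis cascade:
  F = 1.542 + (1.849 − 1)/0.6486 + (3.334 − 1)/0.3508 = 9.506
NF = 10 log₁₀(9.506) = 9.78 dB

9.78 dB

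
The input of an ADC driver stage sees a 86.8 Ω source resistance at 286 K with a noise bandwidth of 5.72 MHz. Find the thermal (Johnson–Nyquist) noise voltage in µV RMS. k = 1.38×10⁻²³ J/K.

V_n = √(4kTRB)
4kTRB = 4 × 1.38×10⁻²³ × 286 × 8.68×10¹ × 5.72×10⁶ = 7.84×10⁻¹² V²
V_n = √(7.84×10⁻¹²) = 2.80×10⁻⁶ V = 2.80 µV

2.80 µV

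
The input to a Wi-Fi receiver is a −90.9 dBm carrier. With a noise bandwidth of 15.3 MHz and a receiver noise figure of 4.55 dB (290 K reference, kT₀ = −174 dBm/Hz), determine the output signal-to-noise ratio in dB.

Noise floor: N = −174 + 10 log₁₀(B) + NF
10 log₁₀(1.53×10⁷) = 71.85 dB
N = −174 + 71.85 + 4.55 = −97.60 dBm
SNR = P_sig − N = −90.9 − (−97.60) = 6.70 dB → 6.7 dB

6.7 dB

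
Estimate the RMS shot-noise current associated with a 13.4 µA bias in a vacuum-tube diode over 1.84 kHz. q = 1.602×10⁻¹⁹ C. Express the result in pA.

88.9 pA

I_n = √(2qI·B)
2qI·B = 2 × 1.602×10⁻¹⁹ × 1.34×10⁻⁵ × 1.84×10³ = 7.90×10⁻²¹ A²
I_n = √(7.90×10⁻²¹) = 8.89×10⁻¹¹ A = 88.9 pA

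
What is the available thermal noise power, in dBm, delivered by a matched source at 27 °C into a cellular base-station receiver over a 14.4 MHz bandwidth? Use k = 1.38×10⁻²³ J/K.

−102.2 dBm

T = 27 °C + 273.15 = 300.15 K
P_n = kTB = 1.38×10⁻²³ × 300.15 × 1.44×10⁷ = 5.96×10⁻¹⁴ W
In dBm: 10 log₁₀(5.96×10⁻¹⁴ / 10⁻³) = −102.2 dBm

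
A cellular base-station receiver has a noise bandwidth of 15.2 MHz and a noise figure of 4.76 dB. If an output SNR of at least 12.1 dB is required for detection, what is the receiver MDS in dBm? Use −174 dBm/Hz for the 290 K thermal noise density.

Sensitivity = −174 + 10 log₁₀(B) + NF + SNR_min
= −174 + 71.82 + 4.76 + 12.1
= −85.32 dBm → −85.3 dBm

−85.3 dBm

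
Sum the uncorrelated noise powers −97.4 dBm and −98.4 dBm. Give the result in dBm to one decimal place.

−94.9 dBm

Convert to linear, add, convert back:
P₁ = 1.82×10⁻¹³ W, P₂ = 1.45×10⁻¹³ W
P_tot = 3.27×10⁻¹³ W → 10 log₁₀(P_tot / 10⁻³) = −94.9 dBm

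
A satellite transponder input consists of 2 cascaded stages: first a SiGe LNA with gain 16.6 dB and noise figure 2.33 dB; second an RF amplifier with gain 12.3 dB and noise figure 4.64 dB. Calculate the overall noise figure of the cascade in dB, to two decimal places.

2.43 dB

Convert to linear (a loss of L dB is a gain of −L dB): F_i = 10^(NF_i/10), G_i = 10^(G_i,dB/10)
  Stage 1: F_1 = 10^(2.33/10) = 1.710, G_1 = 10^(16.6/10) = 45.71
  Stage 2: F_2 = 10^(4.64/10) = 2.911, G_2 = 10^(12.3/10) = 16.98
Friis cascade:
  F = 1.710 + (2.911 − 1)/45.71 = 1.752
NF = 10 log₁₀(1.752) = 2.43 dB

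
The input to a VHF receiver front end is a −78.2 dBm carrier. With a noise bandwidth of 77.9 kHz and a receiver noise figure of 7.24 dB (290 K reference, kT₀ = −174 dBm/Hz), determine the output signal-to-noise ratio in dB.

39.6 dB

Noise floor: N = −174 + 10 log₁₀(B) + NF
10 log₁₀(7.79×10⁴) = 48.92 dB
N = −174 + 48.92 + 7.24 = −117.84 dBm
SNR = P_sig − N = −78.2 − (−117.84) = 39.64 dB → 39.6 dB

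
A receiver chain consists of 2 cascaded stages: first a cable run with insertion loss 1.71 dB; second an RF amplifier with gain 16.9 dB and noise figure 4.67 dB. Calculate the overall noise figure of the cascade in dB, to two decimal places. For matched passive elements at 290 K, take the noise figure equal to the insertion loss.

Convert to linear (a loss of L dB is a gain of −L dB): F_i = 10^(NF_i/10), G_i = 10^(G_i,dB/10)
  Stage 1: F_1 = 10^(1.71/10) = 1.483, G_1 = 10^(−1.71/10) = 0.6745
  Stage 2: F_2 = 10^(4.67/10) = 2.931, G_2 = 10^(16.9/10) = 48.98
Friis cascade:
  F = 1.483 + (2.931 − 1)/0.6745 = 4.345
NF = 10 log₁₀(4.345) = 6.38 dB

6.38 dB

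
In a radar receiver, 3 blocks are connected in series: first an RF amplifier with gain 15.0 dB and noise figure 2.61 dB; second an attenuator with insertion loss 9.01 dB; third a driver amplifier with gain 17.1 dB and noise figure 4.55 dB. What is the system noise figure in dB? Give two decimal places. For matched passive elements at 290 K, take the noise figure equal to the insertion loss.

4.00 dB

Convert to linear (a loss of L dB is a gain of −L dB): F_i = 10^(NF_i/10), G_i = 10^(G_i,dB/10)
  Stage 1: F_1 = 10^(2.61/10) = 1.824, G_1 = 10^(15.0/10) = 31.62
  Stage 2: F_2 = 10^(9.01/10) = 7.962, G_2 = 10^(−9.01/10) = 0.1256
  Stage 3: F_3 = 10^(4.55/10) = 2.851, G_3 = 10^(17.1/10) = 51.29
Friis cascade:
  F = 1.824 + (7.962 − 1)/31.62 + (2.851 − 1)/3.972 = 2.510
NF = 10 log₁₀(2.510) = 4.00 dB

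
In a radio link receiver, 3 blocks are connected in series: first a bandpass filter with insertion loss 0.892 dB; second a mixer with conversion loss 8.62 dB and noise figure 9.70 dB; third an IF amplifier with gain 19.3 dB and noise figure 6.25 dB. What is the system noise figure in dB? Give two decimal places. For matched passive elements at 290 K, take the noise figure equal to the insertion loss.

16.04 dB

Convert to linear (a loss of L dB is a gain of −L dB): F_i = 10^(NF_i/10), G_i = 10^(G_i,dB/10)
  Stage 1: F_1 = 10^(0.892/10) = 1.228, G_1 = 10^(−0.892/10) = 0.8143
  Stage 2: F_2 = 10^(9.70/10) = 9.333, G_2 = 10^(−8.62/10) = 0.1374
  Stage 3: F_3 = 10^(6.25/10) = 4.217, G_3 = 10^(19.3/10) = 85.11
Friis cascade:
  F = 1.228 + (9.333 − 1)/0.8143 + (4.217 − 1)/0.1119 = 40.21
NF = 10 log₁₀(40.21) = 16.04 dB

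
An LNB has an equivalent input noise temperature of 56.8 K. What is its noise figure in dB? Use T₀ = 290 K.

0.777 dB

F = 1 + T_e/T₀ = 1 + 56.8/290 = 1.19586
NF = 10 log₁₀(1.19586) = 0.777 dB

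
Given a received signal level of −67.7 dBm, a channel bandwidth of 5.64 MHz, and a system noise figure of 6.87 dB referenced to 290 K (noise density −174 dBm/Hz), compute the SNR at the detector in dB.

31.9 dB

Noise floor: N = −174 + 10 log₁₀(B) + NF
10 log₁₀(5.64×10⁶) = 67.51 dB
N = −174 + 67.51 + 6.87 = −99.62 dBm
SNR = P_sig − N = −67.7 − (−99.62) = 31.92 dB → 31.9 dB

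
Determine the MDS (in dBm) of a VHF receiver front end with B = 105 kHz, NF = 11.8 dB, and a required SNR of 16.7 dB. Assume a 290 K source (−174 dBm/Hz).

Sensitivity = −174 + 10 log₁₀(B) + NF + SNR_min
= −174 + 50.21 + 11.8 + 16.7
= −95.29 dBm → −95.3 dBm

−95.3 dBm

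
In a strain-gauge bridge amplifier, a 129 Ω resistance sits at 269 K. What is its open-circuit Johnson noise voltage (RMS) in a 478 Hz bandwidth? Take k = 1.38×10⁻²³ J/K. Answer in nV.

30.3 nV

V_n = √(4kTRB)
4kTRB = 4 × 1.38×10⁻²³ × 269 × 1.29×10² × 4.78×10² = 9.16×10⁻¹⁶ V²
V_n = √(9.16×10⁻¹⁶) = 3.03×10⁻⁸ V = 30.3 nV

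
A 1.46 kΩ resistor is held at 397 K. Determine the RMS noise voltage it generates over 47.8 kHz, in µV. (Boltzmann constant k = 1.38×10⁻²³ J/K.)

1.24 µV

V_n = √(4kTRB)
4kTRB = 4 × 1.38×10⁻²³ × 397 × 1.46×10³ × 4.78×10⁴ = 1.53×10⁻¹² V²
V_n = √(1.53×10⁻¹²) = 1.24×10⁻⁶ V = 1.24 µV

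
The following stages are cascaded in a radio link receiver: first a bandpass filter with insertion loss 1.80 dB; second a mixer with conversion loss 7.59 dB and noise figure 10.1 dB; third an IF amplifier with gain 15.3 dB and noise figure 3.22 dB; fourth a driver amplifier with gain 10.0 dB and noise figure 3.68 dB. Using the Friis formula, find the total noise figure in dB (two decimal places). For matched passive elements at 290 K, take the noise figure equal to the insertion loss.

Convert to linear (a loss of L dB is a gain of −L dB): F_i = 10^(NF_i/10), G_i = 10^(G_i,dB/10)
  Stage 1: F_1 = 10^(1.80/10) = 1.514, G_1 = 10^(−1.80/10) = 0.6607
  Stage 2: F_2 = 10^(10.1/10) = 10.23, G_2 = 10^(−7.59/10) = 0.1742
  Stage 3: F_3 = 10^(3.22/10) = 2.099, G_3 = 10^(15.3/10) = 33.88
  Stage 4: F_4 = 10^(3.68/10) = 2.333, G_4 = 10^(10.0/10) = 10.00
Friis cascade:
  F = 1.514 + (10.23 − 1)/0.6607 + (2.099 − 1)/0.1151 + (2.333 − 1)/3.899 = 25.38
NF = 10 log₁₀(25.38) = 14.04 dB

14.04 dB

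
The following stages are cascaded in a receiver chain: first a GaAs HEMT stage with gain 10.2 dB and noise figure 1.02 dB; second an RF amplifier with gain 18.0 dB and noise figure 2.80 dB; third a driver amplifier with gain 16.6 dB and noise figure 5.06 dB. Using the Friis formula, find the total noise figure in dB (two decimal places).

Convert to linear (a loss of L dB is a gain of −L dB): F_i = 10^(NF_i/10), G_i = 10^(G_i,dB/10)
  Stage 1: F_1 = 10^(1.02/10) = 1.265, G_1 = 10^(10.2/10) = 10.47
  Stage 2: F_2 = 10^(2.80/10) = 1.905, G_2 = 10^(18.0/10) = 63.10
  Stage 3: F_3 = 10^(5.06/10) = 3.206, G_3 = 10^(16.6/10) = 45.71
Friis cascade:
  F = 1.265 + (1.905 − 1)/10.47 + (3.206 − 1)/660.7 = 1.355
NF = 10 log₁₀(1.355) = 1.32 dB

1.32 dB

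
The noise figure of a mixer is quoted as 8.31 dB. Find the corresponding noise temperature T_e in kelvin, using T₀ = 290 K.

1675 K

F = 10^(8.31/10) = 6.77642
T_e = (F − 1)·T₀ = (6.77642 − 1) × 290 = 1675 K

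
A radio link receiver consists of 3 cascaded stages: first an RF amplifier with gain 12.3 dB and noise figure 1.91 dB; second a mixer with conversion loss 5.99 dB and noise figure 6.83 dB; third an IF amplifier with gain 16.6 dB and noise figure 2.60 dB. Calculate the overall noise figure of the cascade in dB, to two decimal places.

Convert to linear (a loss of L dB is a gain of −L dB): F_i = 10^(NF_i/10), G_i = 10^(G_i,dB/10)
  Stage 1: F_1 = 10^(1.91/10) = 1.552, G_1 = 10^(12.3/10) = 16.98
  Stage 2: F_2 = 10^(6.83/10) = 4.819, G_2 = 10^(−5.99/10) = 0.2518
  Stage 3: F_3 = 10^(2.60/10) = 1.820, G_3 = 10^(16.6/10) = 45.71
Friis cascade:
  F = 1.552 + (4.819 − 1)/16.98 + (1.820 − 1)/4.276 = 1.969
NF = 10 log₁₀(1.969) = 2.94 dB

2.94 dB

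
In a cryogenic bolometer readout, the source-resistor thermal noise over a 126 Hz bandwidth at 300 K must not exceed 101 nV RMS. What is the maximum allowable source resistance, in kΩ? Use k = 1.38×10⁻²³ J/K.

4.89 kΩ

Johnson–Nyquist: V_n = √(4kTRB) ⇒ R = V_n² / (4kTB)
4kTB = 4 × 1.38×10⁻²³ × 300 × 1.26×10² = 2.09×10⁻¹⁸
R = (1.01×10⁻⁷)² / 2.09×10⁻¹⁸ = 4.89×10³ Ω = 4.89 kΩ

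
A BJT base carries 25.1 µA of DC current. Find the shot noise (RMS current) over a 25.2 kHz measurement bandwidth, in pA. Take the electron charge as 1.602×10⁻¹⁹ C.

I_n = √(2qI·B)
2qI·B = 2 × 1.602×10⁻¹⁹ × 2.51×10⁻⁵ × 2.52×10⁴ = 2.03×10⁻¹⁹ A²
I_n = √(2.03×10⁻¹⁹) = 4.50×10⁻¹⁰ A = 450 pA

450 pA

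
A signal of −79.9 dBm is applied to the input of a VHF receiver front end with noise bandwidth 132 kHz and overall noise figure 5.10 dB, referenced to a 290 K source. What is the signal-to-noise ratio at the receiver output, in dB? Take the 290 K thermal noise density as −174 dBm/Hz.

Noise floor: N = −174 + 10 log₁₀(B) + NF
10 log₁₀(1.32×10⁵) = 51.21 dB
N = −174 + 51.21 + 5.10 = −117.69 dBm
SNR = P_sig − N = −79.9 − (−117.69) = 37.79 dB → 37.8 dB

37.8 dB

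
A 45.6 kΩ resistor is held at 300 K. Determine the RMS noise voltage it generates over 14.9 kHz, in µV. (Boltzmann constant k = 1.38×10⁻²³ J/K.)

3.35 µV

V_n = √(4kTRB)
4kTRB = 4 × 1.38×10⁻²³ × 300 × 4.56×10⁴ × 1.49×10⁴ = 1.13×10⁻¹¹ V²
V_n = √(1.13×10⁻¹¹) = 3.35×10⁻⁶ V = 3.35 µV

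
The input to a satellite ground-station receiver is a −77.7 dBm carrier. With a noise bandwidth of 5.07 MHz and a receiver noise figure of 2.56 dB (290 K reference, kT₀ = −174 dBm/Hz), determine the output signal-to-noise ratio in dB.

Noise floor: N = −174 + 10 log₁₀(B) + NF
10 log₁₀(5.07×10⁶) = 67.05 dB
N = −174 + 67.05 + 2.56 = −104.39 dBm
SNR = P_sig − N = −77.7 − (−104.39) = 26.69 dB → 26.7 dB

26.7 dB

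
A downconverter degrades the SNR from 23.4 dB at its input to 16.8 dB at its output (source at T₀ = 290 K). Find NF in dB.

NF (dB) = SNR_in(dB) − SNR_out(dB) when the source is at T₀
NF = 23.4 − 16.8 = 6.6 dB

6.6 dB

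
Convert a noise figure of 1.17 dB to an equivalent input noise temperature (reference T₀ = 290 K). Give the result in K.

89.7 K

F = 10^(1.17/10) = 1.30918
T_e = (F − 1)·T₀ = (1.30918 − 1) × 290 = 89.7 K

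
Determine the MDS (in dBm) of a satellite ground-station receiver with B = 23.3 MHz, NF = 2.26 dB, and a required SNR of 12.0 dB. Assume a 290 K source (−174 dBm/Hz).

−86.1 dBm

Sensitivity = −174 + 10 log₁₀(B) + NF + SNR_min
= −174 + 73.67 + 2.26 + 12.0
= −86.07 dBm → −86.1 dBm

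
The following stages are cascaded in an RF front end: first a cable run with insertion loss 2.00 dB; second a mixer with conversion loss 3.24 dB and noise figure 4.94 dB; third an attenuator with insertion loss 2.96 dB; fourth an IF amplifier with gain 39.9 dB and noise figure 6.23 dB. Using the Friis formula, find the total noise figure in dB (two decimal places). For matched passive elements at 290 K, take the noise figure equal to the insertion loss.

Convert to linear (a loss of L dB is a gain of −L dB): F_i = 10^(NF_i/10), G_i = 10^(G_i,dB/10)
  Stage 1: F_1 = 10^(2.00/10) = 1.585, G_1 = 10^(−2.00/10) = 0.6310
  Stage 2: F_2 = 10^(4.94/10) = 3.119, G_2 = 10^(−3.24/10) = 0.4742
  Stage 3: F_3 = 10^(2.96/10) = 1.977, G_3 = 10^(−2.96/10) = 0.5058
  Stage 4: F_4 = 10^(6.23/10) = 4.198, G_4 = 10^(39.9/10) = 9772
Friis cascade:
  F = 1.585 + (3.119 − 1)/0.6310 + (1.977 − 1)/0.2992 + (4.198 − 1)/0.1514 = 29.33
NF = 10 log₁₀(29.33) = 14.67 dB

14.67 dB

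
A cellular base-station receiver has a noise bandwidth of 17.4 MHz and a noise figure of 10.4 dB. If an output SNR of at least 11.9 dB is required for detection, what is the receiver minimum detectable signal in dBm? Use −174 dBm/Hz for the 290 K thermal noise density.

Sensitivity = −174 + 10 log₁₀(B) + NF + SNR_min
= −174 + 72.41 + 10.4 + 11.9
= −79.29 dBm → −79.3 dBm

−79.3 dBm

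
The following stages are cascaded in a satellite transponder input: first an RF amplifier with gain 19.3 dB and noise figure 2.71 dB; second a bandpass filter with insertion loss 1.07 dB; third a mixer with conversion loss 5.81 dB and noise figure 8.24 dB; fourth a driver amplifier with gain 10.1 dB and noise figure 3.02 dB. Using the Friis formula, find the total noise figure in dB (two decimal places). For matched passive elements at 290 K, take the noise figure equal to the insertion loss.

3.04 dB

Convert to linear (a loss of L dB is a gain of −L dB): F_i = 10^(NF_i/10), G_i = 10^(G_i,dB/10)
  Stage 1: F_1 = 10^(2.71/10) = 1.866, G_1 = 10^(19.3/10) = 85.11
  Stage 2: F_2 = 10^(1.07/10) = 1.279, G_2 = 10^(−1.07/10) = 0.7816
  Stage 3: F_3 = 10^(8.24/10) = 6.668, G_3 = 10^(−5.81/10) = 0.2624
  Stage 4: F_4 = 10^(3.02/10) = 2.004, G_4 = 10^(10.1/10) = 10.23
Friis cascade:
  F = 1.866 + (1.279 − 1)/85.11 + (6.668 − 1)/66.53 + (2.004 − 1)/17.46 = 2.012
NF = 10 log₁₀(2.012) = 3.04 dB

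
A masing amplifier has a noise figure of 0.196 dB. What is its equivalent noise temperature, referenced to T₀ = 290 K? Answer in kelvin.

13.4 K

F = 10^(0.196/10) = 1.04616
T_e = (F − 1)·T₀ = (1.04616 − 1) × 290 = 13.4 K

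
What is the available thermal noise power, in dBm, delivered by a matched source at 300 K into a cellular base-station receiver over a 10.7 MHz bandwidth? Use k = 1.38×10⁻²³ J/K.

P_n = kTB = 1.38×10⁻²³ × 300 × 1.07×10⁷ = 4.43×10⁻¹⁴ W
In dBm: 10 log₁₀(4.43×10⁻¹⁴ / 10⁻³) = −103.5 dBm

−103.5 dBm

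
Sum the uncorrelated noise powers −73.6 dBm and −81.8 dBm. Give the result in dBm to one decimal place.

Convert to linear, add, convert back:
P₁ = 4.37×10⁻¹¹ W, P₂ = 6.61×10⁻¹² W
P_tot = 5.03×10⁻¹¹ W → 10 log₁₀(P_tot / 10⁻³) = −73.0 dBm

−73.0 dBm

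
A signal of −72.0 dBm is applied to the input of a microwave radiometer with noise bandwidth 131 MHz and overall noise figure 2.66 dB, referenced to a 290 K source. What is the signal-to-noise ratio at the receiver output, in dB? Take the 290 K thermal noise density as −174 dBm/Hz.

Noise floor: N = −174 + 10 log₁₀(B) + NF
10 log₁₀(1.31×10⁸) = 81.17 dB
N = −174 + 81.17 + 2.66 = −90.17 dBm
SNR = P_sig − N = −72.0 − (−90.17) = 18.17 dB → 18.2 dB

18.2 dB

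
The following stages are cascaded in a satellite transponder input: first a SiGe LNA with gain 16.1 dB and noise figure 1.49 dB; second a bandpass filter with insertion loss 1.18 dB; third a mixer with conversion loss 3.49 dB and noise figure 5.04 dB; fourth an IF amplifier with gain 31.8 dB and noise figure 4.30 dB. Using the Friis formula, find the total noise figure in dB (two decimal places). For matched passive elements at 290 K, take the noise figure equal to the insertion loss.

Convert to linear (a loss of L dB is a gain of −L dB): F_i = 10^(NF_i/10), G_i = 10^(G_i,dB/10)
  Stage 1: F_1 = 10^(1.49/10) = 1.409, G_1 = 10^(16.1/10) = 40.74
  Stage 2: F_2 = 10^(1.18/10) = 1.312, G_2 = 10^(−1.18/10) = 0.7621
  Stage 3: F_3 = 10^(5.04/10) = 3.192, G_3 = 10^(−3.49/10) = 0.4477
  Stage 4: F_4 = 10^(4.30/10) = 2.692, G_4 = 10^(31.8/10) = 1514
Friis cascade:
  F = 1.409 + (1.312 − 1)/40.74 + (3.192 − 1)/31.05 + (2.692 − 1)/13.90 = 1.609
NF = 10 log₁₀(1.609) = 2.07 dB

2.07 dB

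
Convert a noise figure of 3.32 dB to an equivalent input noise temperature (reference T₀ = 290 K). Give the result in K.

333 K

F = 10^(3.32/10) = 2.14783
T_e = (F − 1)·T₀ = (2.14783 − 1) × 290 = 333 K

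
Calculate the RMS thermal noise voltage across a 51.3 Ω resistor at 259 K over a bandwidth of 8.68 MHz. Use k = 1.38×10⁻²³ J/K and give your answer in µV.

2.52 µV

V_n = √(4kTRB)
4kTRB = 4 × 1.38×10⁻²³ × 259 × 5.13×10¹ × 8.68×10⁶ = 6.37×10⁻¹² V²
V_n = √(6.37×10⁻¹²) = 2.52×10⁻⁶ V = 2.52 µV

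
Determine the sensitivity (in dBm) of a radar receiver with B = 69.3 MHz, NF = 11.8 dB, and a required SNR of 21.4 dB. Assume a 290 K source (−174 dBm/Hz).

Sensitivity = −174 + 10 log₁₀(B) + NF + SNR_min
= −174 + 78.41 + 11.8 + 21.4
= −62.39 dBm → −62.4 dBm

−62.4 dBm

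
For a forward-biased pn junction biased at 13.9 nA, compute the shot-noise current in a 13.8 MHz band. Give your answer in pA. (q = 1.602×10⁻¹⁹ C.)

248 pA

I_n = √(2qI·B)
2qI·B = 2 × 1.602×10⁻¹⁹ × 1.39×10⁻⁸ × 1.38×10⁷ = 6.15×10⁻²⁰ A²
I_n = √(6.15×10⁻²⁰) = 2.48×10⁻¹⁰ A = 248 pA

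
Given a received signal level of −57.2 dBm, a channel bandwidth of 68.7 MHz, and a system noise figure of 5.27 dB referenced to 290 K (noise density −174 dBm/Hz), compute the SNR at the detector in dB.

Noise floor: N = −174 + 10 log₁₀(B) + NF
10 log₁₀(6.87×10⁷) = 78.37 dB
N = −174 + 78.37 + 5.27 = −90.36 dBm
SNR = P_sig − N = −57.2 − (−90.36) = 33.16 dB → 33.2 dB

33.2 dB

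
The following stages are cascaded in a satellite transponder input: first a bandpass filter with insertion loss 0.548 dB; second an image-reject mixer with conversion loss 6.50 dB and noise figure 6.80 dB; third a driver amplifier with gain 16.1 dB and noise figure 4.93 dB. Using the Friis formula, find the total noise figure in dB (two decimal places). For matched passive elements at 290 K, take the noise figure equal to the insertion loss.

12.08 dB

Convert to linear (a loss of L dB is a gain of −L dB): F_i = 10^(NF_i/10), G_i = 10^(G_i,dB/10)
  Stage 1: F_1 = 10^(0.548/10) = 1.134, G_1 = 10^(−0.548/10) = 0.8815
  Stage 2: F_2 = 10^(6.80/10) = 4.786, G_2 = 10^(−6.50/10) = 0.2239
  Stage 3: F_3 = 10^(4.93/10) = 3.112, G_3 = 10^(16.1/10) = 40.74
Friis cascade:
  F = 1.134 + (4.786 − 1)/0.8815 + (3.112 − 1)/0.1973 = 16.13
NF = 10 log₁₀(16.13) = 12.08 dB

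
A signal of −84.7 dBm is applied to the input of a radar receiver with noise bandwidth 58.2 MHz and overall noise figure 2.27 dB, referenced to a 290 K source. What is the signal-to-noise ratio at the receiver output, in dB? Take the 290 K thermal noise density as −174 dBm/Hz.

Noise floor: N = −174 + 10 log₁₀(B) + NF
10 log₁₀(5.82×10⁷) = 77.65 dB
N = −174 + 77.65 + 2.27 = −94.08 dBm
SNR = P_sig − N = −84.7 − (−94.08) = 9.38 dB → 9.4 dB

9.4 dB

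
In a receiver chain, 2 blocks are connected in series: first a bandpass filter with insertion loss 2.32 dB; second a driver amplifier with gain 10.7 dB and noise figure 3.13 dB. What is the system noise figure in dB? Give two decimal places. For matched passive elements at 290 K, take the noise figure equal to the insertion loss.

5.45 dB

Convert to linear (a loss of L dB is a gain of −L dB): F_i = 10^(NF_i/10), G_i = 10^(G_i,dB/10)
  Stage 1: F_1 = 10^(2.32/10) = 1.706, G_1 = 10^(−2.32/10) = 0.5861
  Stage 2: F_2 = 10^(3.13/10) = 2.056, G_2 = 10^(10.7/10) = 11.75
Friis cascade:
  F = 1.706 + (2.056 − 1)/0.5861 = 3.508
NF = 10 log₁₀(3.508) = 5.45 dB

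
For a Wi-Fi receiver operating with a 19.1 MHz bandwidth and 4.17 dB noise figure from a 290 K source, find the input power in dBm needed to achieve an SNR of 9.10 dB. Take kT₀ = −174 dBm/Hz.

−87.9 dBm

Sensitivity = −174 + 10 log₁₀(B) + NF + SNR_min
= −174 + 72.81 + 4.17 + 9.10
= −87.92 dBm → −87.9 dBm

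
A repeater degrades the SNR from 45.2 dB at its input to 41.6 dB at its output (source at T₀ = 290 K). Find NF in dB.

NF (dB) = SNR_in(dB) − SNR_out(dB) when the source is at T₀
NF = 45.2 − 41.6 = 3.6 dB

3.6 dB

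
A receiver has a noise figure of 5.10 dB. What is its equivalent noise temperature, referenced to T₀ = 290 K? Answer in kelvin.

F = 10^(5.10/10) = 3.23594
T_e = (F − 1)·T₀ = (3.23594 − 1) × 290 = 648 K

648 K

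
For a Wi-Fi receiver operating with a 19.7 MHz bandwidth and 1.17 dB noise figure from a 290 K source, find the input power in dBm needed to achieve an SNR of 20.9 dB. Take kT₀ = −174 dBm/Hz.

Sensitivity = −174 + 10 log₁₀(B) + NF + SNR_min
= −174 + 72.94 + 1.17 + 20.9
= −78.99 dBm → −79.0 dBm

−79.0 dBm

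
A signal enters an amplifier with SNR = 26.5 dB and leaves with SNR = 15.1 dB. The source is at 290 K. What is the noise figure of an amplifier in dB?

NF (dB) = SNR_in(dB) − SNR_out(dB) when the source is at T₀
NF = 26.5 − 15.1 = 11.4 dB

11.4 dB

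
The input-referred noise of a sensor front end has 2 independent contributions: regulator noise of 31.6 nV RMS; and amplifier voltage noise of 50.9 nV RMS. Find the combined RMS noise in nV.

Uncorrelated sources add in power (mean-square): V_tot = √(ΣV_i²)
V_tot = √[(3.16×10⁻⁸)² + (5.09×10⁻⁸)²] = 5.99×10⁻⁸ V = 59.9 nV

59.9 nV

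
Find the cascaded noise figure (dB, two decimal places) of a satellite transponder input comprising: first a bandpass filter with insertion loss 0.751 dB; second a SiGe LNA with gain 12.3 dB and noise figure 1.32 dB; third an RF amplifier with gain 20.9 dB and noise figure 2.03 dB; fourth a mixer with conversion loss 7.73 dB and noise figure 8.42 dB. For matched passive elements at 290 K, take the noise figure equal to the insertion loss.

Convert to linear (a loss of L dB is a gain of −L dB): F_i = 10^(NF_i/10), G_i = 10^(G_i,dB/10)
  Stage 1: F_1 = 10^(0.751/10) = 1.189, G_1 = 10^(−0.751/10) = 0.8412
  Stage 2: F_2 = 10^(1.32/10) = 1.355, G_2 = 10^(12.3/10) = 16.98
  Stage 3: F_3 = 10^(2.03/10) = 1.596, G_3 = 10^(20.9/10) = 123.0
  Stage 4: F_4 = 10^(8.42/10) = 6.950, G_4 = 10^(−7.73/10) = 0.1687
Friis cascade:
  F = 1.189 + (1.355 − 1)/0.8412 + (1.596 − 1)/14.29 + (6.950 − 1)/1758 = 1.656
NF = 10 log₁₀(1.656) = 2.19 dB

2.19 dB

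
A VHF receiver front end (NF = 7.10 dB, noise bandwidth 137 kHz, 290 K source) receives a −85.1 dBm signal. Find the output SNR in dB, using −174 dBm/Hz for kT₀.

30.4 dB

Noise floor: N = −174 + 10 log₁₀(B) + NF
10 log₁₀(1.37×10⁵) = 51.37 dB
N = −174 + 51.37 + 7.10 = −115.53 dBm
SNR = P_sig − N = −85.1 − (−115.53) = 30.43 dB → 30.4 dB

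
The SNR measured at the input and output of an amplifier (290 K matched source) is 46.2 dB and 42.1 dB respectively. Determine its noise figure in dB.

4.1 dB

NF (dB) = SNR_in(dB) − SNR_out(dB) when the source is at T₀
NF = 46.2 − 42.1 = 4.1 dB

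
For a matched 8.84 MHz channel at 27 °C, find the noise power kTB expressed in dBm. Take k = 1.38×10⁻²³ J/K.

−104.4 dBm

T = 27 °C + 273.15 = 300.15 K
P_n = kTB = 1.38×10⁻²³ × 300.15 × 8.84×10⁶ = 3.66×10⁻¹⁴ W
In dBm: 10 log₁₀(3.66×10⁻¹⁴ / 10⁻³) = −104.4 dBm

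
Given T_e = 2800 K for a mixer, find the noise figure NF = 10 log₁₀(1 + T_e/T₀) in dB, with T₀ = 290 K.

10.28 dB

F = 1 + T_e/T₀ = 1 + 2800/290 = 10.6552
NF = 10 log₁₀(10.6552) = 10.28 dB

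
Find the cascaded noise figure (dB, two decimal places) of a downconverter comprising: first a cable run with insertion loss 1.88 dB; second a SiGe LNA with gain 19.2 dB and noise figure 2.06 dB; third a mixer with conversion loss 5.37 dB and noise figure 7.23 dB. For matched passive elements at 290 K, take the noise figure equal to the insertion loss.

Convert to linear (a loss of L dB is a gain of −L dB): F_i = 10^(NF_i/10), G_i = 10^(G_i,dB/10)
  Stage 1: F_1 = 10^(1.88/10) = 1.542, G_1 = 10^(−1.88/10) = 0.6486
  Stage 2: F_2 = 10^(2.06/10) = 1.607, G_2 = 10^(19.2/10) = 83.18
  Stage 3: F_3 = 10^(7.23/10) = 5.284, G_3 = 10^(−5.37/10) = 0.2904
Friis cascade:
  F = 1.542 + (1.607 − 1)/0.6486 + (5.284 − 1)/53.95 = 2.557
NF = 10 log₁₀(2.557) = 4.08 dB

4.08 dB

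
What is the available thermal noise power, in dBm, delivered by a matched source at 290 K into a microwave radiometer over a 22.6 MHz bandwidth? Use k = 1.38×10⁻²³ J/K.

−100.4 dBm

P_n = kTB = 1.38×10⁻²³ × 290 × 2.26×10⁷ = 9.04×10⁻¹⁴ W
In dBm: 10 log₁₀(9.04×10⁻¹⁴ / 10⁻³) = −100.4 dBm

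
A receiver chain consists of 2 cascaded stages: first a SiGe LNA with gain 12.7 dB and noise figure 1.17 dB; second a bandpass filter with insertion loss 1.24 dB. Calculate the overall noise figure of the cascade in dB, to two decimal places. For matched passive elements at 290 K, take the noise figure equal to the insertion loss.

1.23 dB

Convert to linear (a loss of L dB is a gain of −L dB): F_i = 10^(NF_i/10), G_i = 10^(G_i,dB/10)
  Stage 1: F_1 = 10^(1.17/10) = 1.309, G_1 = 10^(12.7/10) = 18.62
  Stage 2: F_2 = 10^(1.24/10) = 1.330, G_2 = 10^(−1.24/10) = 0.7516
Friis cascade:
  F = 1.309 + (1.330 − 1)/18.62 = 1.327
NF = 10 log₁₀(1.327) = 1.23 dB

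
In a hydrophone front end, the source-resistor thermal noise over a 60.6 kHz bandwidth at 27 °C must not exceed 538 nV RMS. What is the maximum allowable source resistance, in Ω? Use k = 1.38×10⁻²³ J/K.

T = 27 °C + 273.15 = 300.15 K
Johnson–Nyquist: V_n = √(4kTRB) ⇒ R = V_n² / (4kTB)
4kTB = 4 × 1.38×10⁻²³ × 300.15 × 6.06×10⁴ = 1.00×10⁻¹⁵
R = (5.38×10⁻⁷)² / 1.00×10⁻¹⁵ = 2.88×10² Ω = 288 Ω

288 Ω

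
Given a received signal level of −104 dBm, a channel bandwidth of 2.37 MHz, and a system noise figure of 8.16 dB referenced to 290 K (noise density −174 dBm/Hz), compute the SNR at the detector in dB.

−1.9 dB

Noise floor: N = −174 + 10 log₁₀(B) + NF
10 log₁₀(2.37×10⁶) = 63.75 dB
N = −174 + 63.75 + 8.16 = −102.09 dBm
SNR = P_sig − N = −104 − (−102.09) = −1.91 dB → −1.9 dB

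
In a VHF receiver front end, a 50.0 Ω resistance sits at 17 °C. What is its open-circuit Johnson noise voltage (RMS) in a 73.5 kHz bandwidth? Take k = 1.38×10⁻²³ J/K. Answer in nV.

243 nV

T = 17 °C + 273.15 = 290.15 K
V_n = √(4kTRB)
4kTRB = 4 × 1.38×10⁻²³ × 290.15 × 5.00×10¹ × 7.35×10⁴ = 5.89×10⁻¹⁴ V²
V_n = √(5.89×10⁻¹⁴) = 2.43×10⁻⁷ V = 243 nV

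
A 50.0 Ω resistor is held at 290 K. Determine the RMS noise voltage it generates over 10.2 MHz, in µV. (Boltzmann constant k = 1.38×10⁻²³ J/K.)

V_n = √(4kTRB)
4kTRB = 4 × 1.38×10⁻²³ × 290 × 5.00×10¹ × 1.02×10⁷ = 8.16×10⁻¹² V²
V_n = √(8.16×10⁻¹²) = 2.86×10⁻⁶ V = 2.86 µV

2.86 µV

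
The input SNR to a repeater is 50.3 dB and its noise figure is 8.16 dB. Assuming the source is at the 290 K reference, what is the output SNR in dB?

42.14 dB

By definition F = SNR_in/SNR_out, so in dB: SNR_out = SNR_in − NF
SNR_out = 50.3 − 8.16 = 42.14 dB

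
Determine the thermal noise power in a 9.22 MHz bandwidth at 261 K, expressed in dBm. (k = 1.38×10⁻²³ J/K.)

P_n = kTB = 1.38×10⁻²³ × 261 × 9.22×10⁶ = 3.32×10⁻¹⁴ W
In dBm: 10 log₁₀(3.32×10⁻¹⁴ / 10⁻³) = −104.8 dBm

−104.8 dBm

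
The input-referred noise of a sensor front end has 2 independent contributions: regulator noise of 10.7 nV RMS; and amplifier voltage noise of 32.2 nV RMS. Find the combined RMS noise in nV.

33.9 nV

Uncorrelated sources add in power (mean-square): V_tot = √(ΣV_i²)
V_tot = √[(1.07×10⁻⁸)² + (3.22×10⁻⁸)²] = 3.39×10⁻⁸ V = 33.9 nV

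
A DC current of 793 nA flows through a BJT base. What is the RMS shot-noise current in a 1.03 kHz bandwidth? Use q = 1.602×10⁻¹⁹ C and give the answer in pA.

I_n = √(2qI·B)
2qI·B = 2 × 1.602×10⁻¹⁹ × 7.93×10⁻⁷ × 1.03×10³ = 2.62×10⁻²² A²
I_n = √(2.62×10⁻²²) = 1.62×10⁻¹¹ A = 16.2 pA

16.2 pA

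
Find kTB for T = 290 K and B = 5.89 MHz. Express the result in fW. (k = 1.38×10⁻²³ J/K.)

P_n = kTB = 1.38×10⁻²³ × 290 × 5.89×10⁶ = 2.36×10⁻¹⁴ W = 23.6 fW

23.6 fW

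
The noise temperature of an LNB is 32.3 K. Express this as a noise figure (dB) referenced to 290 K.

0.459 dB

F = 1 + T_e/T₀ = 1 + 32.3/290 = 1.11138
NF = 10 log₁₀(1.11138) = 0.459 dB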